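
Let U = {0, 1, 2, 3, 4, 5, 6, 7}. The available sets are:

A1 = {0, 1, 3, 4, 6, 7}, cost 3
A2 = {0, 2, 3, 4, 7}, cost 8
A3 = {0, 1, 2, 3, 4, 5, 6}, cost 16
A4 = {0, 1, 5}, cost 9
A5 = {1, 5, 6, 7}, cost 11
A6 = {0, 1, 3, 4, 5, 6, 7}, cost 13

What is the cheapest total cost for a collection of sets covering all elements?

A1, A3 cover every element at cost 3 + 16 = 19.
Any cover uses at least 2 sets; among all covering selections none totals below 19.
Greedy by coverage-per-cost would pick A1, A2, A4 for 20 — worse than the optimum 19.

19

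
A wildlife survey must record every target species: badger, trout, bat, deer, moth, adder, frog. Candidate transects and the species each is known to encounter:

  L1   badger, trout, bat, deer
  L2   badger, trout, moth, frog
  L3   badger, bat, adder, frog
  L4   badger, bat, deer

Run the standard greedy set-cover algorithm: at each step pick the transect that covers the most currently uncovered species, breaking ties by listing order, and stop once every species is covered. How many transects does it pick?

3

Pick 1: L1 covers 4 new species (badger, trout, bat, deer).
Pick 2: L2 covers 2 new species (moth, frog).
Pick 3: L3 covers 1 new species (adder).
Greedy uses 3 transects.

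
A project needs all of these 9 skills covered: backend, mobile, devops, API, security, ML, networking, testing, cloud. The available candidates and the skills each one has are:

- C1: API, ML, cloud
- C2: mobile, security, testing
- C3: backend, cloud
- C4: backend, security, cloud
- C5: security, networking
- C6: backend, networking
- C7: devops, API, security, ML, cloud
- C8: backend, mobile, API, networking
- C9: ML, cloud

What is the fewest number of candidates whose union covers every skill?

C2, C6, C7 together cover {backend, mobile, devops, API, security, ML, networking, testing, cloud} — every skill.
No 2 of the 9 candidates cover everything (all 36 pairs fall short), so 3 is minimum.

3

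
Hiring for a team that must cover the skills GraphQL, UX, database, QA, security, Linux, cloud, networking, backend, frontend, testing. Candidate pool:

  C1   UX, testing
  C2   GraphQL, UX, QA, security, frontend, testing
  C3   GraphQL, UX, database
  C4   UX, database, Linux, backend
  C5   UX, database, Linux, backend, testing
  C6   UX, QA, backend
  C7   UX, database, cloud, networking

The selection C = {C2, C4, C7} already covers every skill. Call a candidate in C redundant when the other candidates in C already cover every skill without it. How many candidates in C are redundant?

0

Drop C2: GraphQL, QA, security, frontend, … uncovered — not redundant.
Drop C4: Linux, backend uncovered — not redundant.
Drop C7: cloud, networking uncovered — not redundant.
None of the candidates in C is redundant.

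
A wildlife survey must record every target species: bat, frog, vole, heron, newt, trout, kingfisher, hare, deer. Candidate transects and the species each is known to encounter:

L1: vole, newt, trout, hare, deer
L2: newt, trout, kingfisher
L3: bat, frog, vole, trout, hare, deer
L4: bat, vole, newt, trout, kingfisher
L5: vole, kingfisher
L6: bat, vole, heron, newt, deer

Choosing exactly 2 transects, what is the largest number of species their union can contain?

Choosing L2, L3 covers {bat, frog, vole, newt, trout, kingfisher, hare, deer} — 8 species.
No choice of 2 transects does better; here heron is left uncovered.

8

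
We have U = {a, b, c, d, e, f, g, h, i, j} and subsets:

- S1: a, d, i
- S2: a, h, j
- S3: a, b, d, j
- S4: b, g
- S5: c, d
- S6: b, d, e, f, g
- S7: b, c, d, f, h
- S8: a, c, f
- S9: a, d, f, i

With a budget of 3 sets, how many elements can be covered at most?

9

Choosing S1, S2, S6 covers {a, b, d, e, f, g, h, i, j} — 9 elements.
No choice of 3 sets does better; here c is left uncovered.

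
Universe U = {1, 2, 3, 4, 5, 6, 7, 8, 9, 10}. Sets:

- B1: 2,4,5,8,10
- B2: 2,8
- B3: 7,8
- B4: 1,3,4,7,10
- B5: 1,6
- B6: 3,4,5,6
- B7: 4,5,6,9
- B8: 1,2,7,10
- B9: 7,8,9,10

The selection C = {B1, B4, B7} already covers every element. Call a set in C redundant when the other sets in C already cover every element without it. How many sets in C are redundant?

0

Drop B1: 2, 8 uncovered — not redundant.
Drop B4: 1, 3, 7 uncovered — not redundant.
Drop B7: 6, 9 uncovered — not redundant.
None of the sets in C is redundant.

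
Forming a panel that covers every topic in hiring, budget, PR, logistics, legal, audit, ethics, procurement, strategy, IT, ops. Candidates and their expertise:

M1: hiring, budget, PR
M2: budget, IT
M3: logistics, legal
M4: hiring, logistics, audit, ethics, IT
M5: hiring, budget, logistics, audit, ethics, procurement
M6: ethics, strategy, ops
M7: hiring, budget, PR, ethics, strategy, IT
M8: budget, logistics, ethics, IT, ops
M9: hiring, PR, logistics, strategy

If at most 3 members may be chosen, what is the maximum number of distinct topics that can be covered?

10

Choosing M3, M5, M7 covers {hiring, budget, PR, logistics, legal, audit, ethics, procurement, strategy, IT} — 10 topics.
No choice of 3 members does better; here ops is left uncovered.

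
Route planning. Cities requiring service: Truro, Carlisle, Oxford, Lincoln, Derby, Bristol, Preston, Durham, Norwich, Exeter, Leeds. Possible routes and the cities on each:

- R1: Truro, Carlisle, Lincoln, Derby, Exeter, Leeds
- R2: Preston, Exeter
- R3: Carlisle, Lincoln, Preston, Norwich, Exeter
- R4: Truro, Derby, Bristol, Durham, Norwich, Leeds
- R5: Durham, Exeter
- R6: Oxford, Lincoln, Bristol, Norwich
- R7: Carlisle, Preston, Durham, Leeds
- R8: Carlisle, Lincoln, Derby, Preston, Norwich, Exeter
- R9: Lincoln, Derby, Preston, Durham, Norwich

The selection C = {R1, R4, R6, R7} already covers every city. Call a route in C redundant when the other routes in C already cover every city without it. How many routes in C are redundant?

1

Drop R1: Exeter uncovered — not redundant.
Drop R4: the rest still cover every city — redundant.
Drop R6: Oxford uncovered — not redundant.
Drop R7: Preston uncovered — not redundant.
1 redundant: R4.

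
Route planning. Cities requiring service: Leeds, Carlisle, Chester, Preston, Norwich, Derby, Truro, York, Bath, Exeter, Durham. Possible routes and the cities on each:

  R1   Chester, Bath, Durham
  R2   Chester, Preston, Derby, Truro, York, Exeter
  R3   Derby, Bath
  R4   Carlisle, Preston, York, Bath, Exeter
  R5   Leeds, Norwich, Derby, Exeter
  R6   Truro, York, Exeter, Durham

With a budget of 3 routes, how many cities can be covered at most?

10

Choosing R1, R2, R5 covers {Leeds, Chester, Preston, Norwich, Derby, Truro, York, Bath, Exeter, Durham} — 10 cities.
No choice of 3 routes does better; here Carlisle is left uncovered.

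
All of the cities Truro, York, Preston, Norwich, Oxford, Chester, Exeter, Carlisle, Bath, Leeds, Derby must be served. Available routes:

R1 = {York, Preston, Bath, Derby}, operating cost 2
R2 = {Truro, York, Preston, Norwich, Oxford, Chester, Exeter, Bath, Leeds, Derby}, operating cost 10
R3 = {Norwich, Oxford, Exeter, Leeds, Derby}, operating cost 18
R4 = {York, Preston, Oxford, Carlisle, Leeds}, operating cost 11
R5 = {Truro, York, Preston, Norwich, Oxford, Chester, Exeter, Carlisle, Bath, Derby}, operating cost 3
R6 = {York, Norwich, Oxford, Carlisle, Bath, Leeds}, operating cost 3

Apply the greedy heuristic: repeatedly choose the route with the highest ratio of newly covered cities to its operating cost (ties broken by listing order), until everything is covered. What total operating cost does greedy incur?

6

Pick 1: R5 adds 10 new (Truro, York, Preston, Norwich, Oxford, Chester, Exeter, Carlisle, Bath, Derby) at operating cost 3 (ratio 10/3).
Pick 2: R6 adds 1 new (Leeds) at operating cost 3 (ratio 1/3).
Greedy total operating cost: 3 + 3 = 6.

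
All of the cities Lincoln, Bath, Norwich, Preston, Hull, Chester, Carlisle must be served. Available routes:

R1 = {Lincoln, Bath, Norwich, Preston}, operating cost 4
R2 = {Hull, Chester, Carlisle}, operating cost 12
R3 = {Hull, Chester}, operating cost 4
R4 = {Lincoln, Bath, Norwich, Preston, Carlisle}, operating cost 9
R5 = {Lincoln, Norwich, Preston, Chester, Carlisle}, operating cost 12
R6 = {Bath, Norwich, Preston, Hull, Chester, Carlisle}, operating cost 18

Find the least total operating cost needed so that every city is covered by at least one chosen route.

R3, R4 cover every city at operating cost 4 + 9 = 13.
Any cover uses at least 2 routes; among all covering selections none totals below 13.
Greedy by coverage-per-operating cost would pick R1, R3, R4 for 17 — worse than the optimum 13.

13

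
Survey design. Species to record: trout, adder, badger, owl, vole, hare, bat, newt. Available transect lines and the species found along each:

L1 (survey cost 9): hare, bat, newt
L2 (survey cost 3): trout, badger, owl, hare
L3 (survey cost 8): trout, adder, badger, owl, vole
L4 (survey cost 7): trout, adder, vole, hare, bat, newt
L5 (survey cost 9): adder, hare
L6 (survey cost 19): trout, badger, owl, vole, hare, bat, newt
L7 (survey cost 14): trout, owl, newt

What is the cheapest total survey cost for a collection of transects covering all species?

10

L2, L4 cover every species at survey cost 3 + 7 = 10.
Any cover uses at least 2 transects; among all covering selections none totals below 10.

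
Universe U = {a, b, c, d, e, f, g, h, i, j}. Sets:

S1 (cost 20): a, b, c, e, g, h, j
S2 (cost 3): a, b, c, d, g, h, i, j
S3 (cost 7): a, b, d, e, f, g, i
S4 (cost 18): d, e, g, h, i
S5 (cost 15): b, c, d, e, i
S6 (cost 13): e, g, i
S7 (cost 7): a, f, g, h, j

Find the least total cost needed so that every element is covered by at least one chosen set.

S2, S3 cover every element at cost 3 + 7 = 10.
Any cover uses at least 2 sets; among all covering selections none totals below 10.

10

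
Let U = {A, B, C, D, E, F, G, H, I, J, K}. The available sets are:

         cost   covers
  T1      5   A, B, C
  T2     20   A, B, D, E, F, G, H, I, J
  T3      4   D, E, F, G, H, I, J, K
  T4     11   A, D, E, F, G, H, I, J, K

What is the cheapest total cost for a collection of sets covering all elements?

9

T1, T3 cover every element at cost 5 + 4 = 9.
Any cover uses at least 2 sets; among all covering selections none totals below 9.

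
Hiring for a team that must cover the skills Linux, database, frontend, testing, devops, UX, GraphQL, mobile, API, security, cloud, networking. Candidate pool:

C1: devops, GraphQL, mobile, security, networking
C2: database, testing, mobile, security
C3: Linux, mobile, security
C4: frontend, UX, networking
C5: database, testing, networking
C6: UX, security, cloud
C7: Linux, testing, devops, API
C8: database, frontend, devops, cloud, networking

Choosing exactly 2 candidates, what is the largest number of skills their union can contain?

Choosing C1, C7 covers {Linux, testing, devops, GraphQL, mobile, API, security, networking} — 8 skills.
No choice of 2 candidates does better; here database, frontend, UX, cloud are left uncovered.

8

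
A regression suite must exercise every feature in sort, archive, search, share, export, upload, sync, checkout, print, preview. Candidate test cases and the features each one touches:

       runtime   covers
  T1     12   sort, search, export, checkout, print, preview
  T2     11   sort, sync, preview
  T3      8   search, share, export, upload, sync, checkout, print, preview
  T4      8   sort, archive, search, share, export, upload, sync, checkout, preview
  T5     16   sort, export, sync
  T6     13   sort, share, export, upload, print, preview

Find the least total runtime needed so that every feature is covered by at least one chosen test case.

16

T3, T4 cover every feature at runtime 8 + 8 = 16.
Any cover uses at least 2 test cases; among all covering selections none totals below 16.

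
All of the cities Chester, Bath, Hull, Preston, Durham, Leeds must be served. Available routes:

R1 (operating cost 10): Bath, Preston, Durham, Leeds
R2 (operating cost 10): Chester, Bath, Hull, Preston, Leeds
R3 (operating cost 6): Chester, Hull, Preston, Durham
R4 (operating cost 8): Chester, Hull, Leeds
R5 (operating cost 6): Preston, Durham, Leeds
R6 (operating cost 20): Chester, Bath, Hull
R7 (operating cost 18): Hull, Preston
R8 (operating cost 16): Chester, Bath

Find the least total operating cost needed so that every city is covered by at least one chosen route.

16

R1, R3 cover every city at operating cost 10 + 6 = 16.
Any cover uses at least 2 routes; among all covering selections none totals below 16.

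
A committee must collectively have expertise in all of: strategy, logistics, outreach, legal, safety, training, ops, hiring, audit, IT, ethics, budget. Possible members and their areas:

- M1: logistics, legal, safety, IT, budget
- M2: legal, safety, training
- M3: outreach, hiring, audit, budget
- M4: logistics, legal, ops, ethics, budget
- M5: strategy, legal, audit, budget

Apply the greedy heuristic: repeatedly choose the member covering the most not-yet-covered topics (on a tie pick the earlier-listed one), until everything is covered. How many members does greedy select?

Pick 1: M1 covers 5 new topics (logistics, legal, safety, IT, budget).
Pick 2: M3 covers 3 new topics (outreach, hiring, audit).
Pick 3: M4 covers 2 new topics (ops, ethics).
Pick 4: M2 covers 1 new topics (training).
Pick 5: M5 covers 1 new topics (strategy).
Greedy uses 5 members.

5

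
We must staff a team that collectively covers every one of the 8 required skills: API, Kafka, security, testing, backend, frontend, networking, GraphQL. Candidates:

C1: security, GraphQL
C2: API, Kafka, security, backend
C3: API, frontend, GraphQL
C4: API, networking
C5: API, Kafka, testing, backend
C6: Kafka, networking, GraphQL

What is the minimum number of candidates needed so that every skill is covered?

C1, C3, C4, C5 together cover {API, Kafka, security, testing, backend, frontend, networking, GraphQL} — every skill.
No 3 of the 6 candidates cover everything (all 20 triples fall short), so 4 is minimum.

4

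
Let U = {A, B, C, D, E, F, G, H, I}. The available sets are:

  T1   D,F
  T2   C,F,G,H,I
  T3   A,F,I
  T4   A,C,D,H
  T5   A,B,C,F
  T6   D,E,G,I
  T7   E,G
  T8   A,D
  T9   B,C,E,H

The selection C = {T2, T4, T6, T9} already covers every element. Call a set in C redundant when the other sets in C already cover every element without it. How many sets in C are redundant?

Drop T2: F uncovered — not redundant.
Drop T4: A uncovered — not redundant.
Drop T6: the rest still cover every element — redundant.
Drop T9: B uncovered — not redundant.
1 redundant: T6.

1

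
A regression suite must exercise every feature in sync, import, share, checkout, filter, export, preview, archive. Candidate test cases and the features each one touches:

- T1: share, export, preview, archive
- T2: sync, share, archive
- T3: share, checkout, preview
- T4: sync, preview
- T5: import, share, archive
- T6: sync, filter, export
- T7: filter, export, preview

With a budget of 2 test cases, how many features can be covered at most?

6

Choosing T1, T6 covers {sync, share, filter, export, preview, archive} — 6 features.
No choice of 2 test cases does better; here import, checkout are left uncovered.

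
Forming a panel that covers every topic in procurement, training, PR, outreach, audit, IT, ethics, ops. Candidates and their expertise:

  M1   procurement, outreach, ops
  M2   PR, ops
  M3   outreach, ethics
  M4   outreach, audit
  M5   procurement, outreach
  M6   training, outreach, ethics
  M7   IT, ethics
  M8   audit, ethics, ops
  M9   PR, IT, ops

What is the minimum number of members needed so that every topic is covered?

4

M1, M4, M6, M9 together cover {procurement, training, PR, outreach, audit, IT, ethics, ops} — every topic.
No 3 of the 9 members cover everything (all 84 triples fall short), so 4 is minimum.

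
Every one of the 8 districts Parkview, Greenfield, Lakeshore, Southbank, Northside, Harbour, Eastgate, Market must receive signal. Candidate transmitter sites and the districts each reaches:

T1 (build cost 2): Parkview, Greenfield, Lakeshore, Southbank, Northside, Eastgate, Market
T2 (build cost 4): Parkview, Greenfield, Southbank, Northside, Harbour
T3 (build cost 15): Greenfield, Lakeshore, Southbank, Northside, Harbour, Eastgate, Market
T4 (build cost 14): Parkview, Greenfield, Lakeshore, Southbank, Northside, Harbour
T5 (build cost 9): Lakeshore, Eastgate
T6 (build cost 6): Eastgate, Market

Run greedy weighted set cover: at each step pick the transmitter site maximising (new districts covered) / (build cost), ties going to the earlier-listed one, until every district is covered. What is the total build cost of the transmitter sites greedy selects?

Pick 1: T1 adds 7 new (Parkview, Greenfield, Lakeshore, Southbank, Northside, Eastgate, Market) at build cost 2 (ratio 7/2).
Pick 2: T2 adds 1 new (Harbour) at build cost 4 (ratio 1/4).
Greedy total build cost: 2 + 4 = 6.

6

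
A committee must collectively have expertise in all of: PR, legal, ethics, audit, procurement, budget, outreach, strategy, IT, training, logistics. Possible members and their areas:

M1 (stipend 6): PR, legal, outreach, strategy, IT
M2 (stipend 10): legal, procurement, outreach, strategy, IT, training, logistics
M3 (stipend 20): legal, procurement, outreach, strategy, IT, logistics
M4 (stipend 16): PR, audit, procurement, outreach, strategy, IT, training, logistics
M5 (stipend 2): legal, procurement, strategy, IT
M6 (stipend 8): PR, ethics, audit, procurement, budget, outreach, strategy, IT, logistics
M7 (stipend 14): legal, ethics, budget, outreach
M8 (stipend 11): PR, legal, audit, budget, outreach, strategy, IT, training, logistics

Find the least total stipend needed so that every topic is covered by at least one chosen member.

18

M2, M6 cover every topic at stipend 10 + 8 = 18.
Any cover uses at least 2 members; among all covering selections none totals below 18.
Greedy by coverage-per-stipend would pick M5, M6, M2 for 20 — worse than the optimum 18.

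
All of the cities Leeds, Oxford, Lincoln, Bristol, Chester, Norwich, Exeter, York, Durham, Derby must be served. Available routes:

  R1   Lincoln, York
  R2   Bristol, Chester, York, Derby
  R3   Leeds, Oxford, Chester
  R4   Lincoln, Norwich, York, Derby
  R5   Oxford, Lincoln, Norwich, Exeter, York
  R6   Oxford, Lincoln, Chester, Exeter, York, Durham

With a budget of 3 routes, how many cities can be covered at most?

Choosing R2, R3, R5 covers {Leeds, Oxford, Lincoln, Bristol, Chester, Norwich, Exeter, York, Derby} — 9 cities.
No choice of 3 routes does better; here Durham is left uncovered.

9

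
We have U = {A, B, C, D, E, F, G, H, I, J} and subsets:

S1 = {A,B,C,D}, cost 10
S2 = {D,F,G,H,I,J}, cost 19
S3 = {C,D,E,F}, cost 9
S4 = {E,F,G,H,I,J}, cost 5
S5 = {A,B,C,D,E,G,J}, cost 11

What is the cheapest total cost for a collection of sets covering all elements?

S1, S4 cover every element at cost 10 + 5 = 15.
Any cover uses at least 2 sets; among all covering selections none totals below 15.

15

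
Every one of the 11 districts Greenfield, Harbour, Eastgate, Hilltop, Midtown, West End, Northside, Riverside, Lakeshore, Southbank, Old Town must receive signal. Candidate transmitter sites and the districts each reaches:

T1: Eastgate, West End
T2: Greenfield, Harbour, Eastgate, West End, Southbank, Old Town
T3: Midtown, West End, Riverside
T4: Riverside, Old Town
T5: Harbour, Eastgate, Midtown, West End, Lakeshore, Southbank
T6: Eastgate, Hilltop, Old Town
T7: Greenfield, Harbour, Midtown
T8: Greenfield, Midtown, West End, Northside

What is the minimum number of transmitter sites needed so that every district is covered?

4

T3, T5, T6, T8 together cover {Greenfield, Harbour, Eastgate, Hilltop, Midtown, West End, Northside, Riverside, Lakeshore, Southbank, Old Town} — every district.
No 3 of the 8 transmitter sites cover everything (all 56 triples fall short), so 4 is minimum.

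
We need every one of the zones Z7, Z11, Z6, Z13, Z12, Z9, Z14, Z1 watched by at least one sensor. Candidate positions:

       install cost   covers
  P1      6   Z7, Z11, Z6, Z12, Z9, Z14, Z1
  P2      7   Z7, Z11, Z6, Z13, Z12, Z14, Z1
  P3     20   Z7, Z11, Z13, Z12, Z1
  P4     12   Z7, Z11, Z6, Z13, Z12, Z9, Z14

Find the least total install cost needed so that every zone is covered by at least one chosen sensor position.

P1, P2 cover every zone at install cost 6 + 7 = 13.
Any cover uses at least 2 sensor positions; among all covering selections none totals below 13.

13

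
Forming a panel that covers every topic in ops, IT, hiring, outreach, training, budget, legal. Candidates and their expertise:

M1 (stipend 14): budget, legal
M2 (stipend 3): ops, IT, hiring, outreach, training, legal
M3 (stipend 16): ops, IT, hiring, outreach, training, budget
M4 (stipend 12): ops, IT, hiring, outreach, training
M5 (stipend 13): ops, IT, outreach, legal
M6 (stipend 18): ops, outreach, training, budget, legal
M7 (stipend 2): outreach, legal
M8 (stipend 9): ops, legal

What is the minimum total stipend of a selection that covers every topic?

M1, M2 cover every topic at stipend 14 + 3 = 17.
Any cover uses at least 2 members; among all covering selections none totals below 17.

17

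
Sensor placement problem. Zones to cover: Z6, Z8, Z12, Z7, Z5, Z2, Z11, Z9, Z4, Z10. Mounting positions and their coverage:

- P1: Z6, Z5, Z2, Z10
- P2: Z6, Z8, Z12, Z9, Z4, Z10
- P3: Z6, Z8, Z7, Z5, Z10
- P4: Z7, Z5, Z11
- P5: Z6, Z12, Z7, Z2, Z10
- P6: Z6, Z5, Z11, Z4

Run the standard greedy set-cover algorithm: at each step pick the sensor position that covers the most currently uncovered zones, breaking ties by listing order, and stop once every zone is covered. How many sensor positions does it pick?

Pick 1: P2 covers 6 new zones (Z6, Z8, Z12, Z9, Z4, Z10).
Pick 2: P4 covers 3 new zones (Z7, Z5, Z11).
Pick 3: P1 covers 1 new zones (Z2).
Greedy uses 3 sensor positions.

3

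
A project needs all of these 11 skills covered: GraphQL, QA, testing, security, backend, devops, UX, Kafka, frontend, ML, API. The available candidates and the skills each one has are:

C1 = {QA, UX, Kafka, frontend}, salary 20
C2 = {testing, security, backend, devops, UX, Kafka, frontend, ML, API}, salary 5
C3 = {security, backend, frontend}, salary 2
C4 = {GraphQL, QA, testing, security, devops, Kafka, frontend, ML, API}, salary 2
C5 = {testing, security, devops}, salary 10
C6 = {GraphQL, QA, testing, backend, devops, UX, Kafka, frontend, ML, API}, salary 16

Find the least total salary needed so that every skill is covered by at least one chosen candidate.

7

C2, C4 cover every skill at salary 5 + 2 = 7.
Any cover uses at least 2 candidates; among all covering selections none totals below 7.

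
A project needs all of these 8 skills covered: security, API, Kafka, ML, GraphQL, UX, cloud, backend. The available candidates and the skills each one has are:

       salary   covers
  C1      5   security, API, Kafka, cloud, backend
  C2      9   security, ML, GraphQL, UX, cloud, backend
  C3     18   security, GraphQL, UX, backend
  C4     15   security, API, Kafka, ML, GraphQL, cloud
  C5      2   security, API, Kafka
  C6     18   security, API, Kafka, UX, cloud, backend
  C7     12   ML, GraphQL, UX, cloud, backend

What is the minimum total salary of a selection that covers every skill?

11

C2, C5 cover every skill at salary 9 + 2 = 11.
Any cover uses at least 2 candidates; among all covering selections none totals below 11.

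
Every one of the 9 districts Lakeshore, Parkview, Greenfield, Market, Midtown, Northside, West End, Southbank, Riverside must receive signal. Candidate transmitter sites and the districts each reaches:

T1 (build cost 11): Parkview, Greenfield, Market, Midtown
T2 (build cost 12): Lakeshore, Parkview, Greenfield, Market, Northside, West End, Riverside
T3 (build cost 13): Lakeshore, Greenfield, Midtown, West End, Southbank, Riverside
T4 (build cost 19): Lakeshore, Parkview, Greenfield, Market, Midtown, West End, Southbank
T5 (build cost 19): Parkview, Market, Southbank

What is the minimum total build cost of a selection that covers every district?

T2, T3 cover every district at build cost 12 + 13 = 25.
Any cover uses at least 2 transmitter sites; among all covering selections none totals below 25.

25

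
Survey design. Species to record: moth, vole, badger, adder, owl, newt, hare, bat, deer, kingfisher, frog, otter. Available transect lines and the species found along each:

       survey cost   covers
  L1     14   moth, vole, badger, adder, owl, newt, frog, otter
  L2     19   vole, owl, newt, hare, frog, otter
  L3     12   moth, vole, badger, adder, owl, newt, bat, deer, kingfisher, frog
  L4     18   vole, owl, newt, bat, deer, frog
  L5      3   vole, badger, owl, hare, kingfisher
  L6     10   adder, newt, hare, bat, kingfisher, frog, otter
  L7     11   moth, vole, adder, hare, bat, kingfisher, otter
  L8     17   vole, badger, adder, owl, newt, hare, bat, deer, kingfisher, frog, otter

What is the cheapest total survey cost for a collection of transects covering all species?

22

L3, L6 cover every species at survey cost 12 + 10 = 22.
Any cover uses at least 2 transects; among all covering selections none totals below 22.
Greedy by coverage-per-survey cost would pick L5, L3, L6 for 25 — worse than the optimum 22.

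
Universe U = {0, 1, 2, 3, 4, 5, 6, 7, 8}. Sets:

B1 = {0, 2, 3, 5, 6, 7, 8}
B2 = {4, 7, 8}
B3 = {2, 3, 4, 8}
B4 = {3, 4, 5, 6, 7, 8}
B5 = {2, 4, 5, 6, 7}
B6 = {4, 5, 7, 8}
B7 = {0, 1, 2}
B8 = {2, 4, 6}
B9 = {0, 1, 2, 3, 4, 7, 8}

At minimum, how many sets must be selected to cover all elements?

2

B1, B9 together cover {0, 1, 2, 3, 4, 5, 6, 7, 8} — every element.
No single set contains all 9 elements, so 2 is optimal.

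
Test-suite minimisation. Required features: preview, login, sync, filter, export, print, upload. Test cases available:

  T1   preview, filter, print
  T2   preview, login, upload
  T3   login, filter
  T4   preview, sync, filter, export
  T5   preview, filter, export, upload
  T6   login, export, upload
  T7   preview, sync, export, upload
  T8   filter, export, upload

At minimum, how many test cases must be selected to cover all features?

3

T1, T2, T4 together cover {preview, login, sync, filter, export, print, upload} — every feature.
No 2 of the 8 test cases cover everything (all 28 pairs fall short), so 3 is minimum.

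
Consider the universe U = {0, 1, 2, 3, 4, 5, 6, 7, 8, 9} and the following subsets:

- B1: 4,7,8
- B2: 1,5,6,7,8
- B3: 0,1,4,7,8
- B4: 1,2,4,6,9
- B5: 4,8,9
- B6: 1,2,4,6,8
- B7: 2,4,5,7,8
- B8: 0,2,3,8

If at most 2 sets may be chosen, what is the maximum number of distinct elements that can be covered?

8

Choosing B2, B4 covers {1, 2, 4, 5, 6, 7, 8, 9} — 8 elements.
No choice of 2 sets does better; here 0, 3 are left uncovered.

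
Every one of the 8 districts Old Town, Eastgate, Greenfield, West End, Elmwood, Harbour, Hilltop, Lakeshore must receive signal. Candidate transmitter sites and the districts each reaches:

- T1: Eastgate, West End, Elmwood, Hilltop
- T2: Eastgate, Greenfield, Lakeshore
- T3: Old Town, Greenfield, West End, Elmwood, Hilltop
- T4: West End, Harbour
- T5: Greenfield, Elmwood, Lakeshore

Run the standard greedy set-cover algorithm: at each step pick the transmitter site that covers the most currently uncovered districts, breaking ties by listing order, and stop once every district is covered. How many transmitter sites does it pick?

Pick 1: T3 covers 5 new districts (Old Town, Greenfield, West End, Elmwood, Hilltop).
Pick 2: T2 covers 2 new districts (Eastgate, Lakeshore).
Pick 3: T4 covers 1 new districts (Harbour).
Greedy uses 3 transmitter sites.

3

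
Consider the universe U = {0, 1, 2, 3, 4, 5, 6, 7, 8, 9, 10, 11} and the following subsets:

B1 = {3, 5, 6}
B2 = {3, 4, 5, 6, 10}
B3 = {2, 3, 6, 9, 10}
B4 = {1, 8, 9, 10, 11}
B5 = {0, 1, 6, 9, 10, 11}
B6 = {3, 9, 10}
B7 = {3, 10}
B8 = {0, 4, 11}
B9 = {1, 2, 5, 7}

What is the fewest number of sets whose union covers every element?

B1, B4, B8, B9 together cover {0, 1, 2, 3, 4, 5, 6, 7, 8, 9, 10, 11} — every element.
No 3 of the 9 sets cover everything (all 84 triples fall short), so 4 is minimum.

4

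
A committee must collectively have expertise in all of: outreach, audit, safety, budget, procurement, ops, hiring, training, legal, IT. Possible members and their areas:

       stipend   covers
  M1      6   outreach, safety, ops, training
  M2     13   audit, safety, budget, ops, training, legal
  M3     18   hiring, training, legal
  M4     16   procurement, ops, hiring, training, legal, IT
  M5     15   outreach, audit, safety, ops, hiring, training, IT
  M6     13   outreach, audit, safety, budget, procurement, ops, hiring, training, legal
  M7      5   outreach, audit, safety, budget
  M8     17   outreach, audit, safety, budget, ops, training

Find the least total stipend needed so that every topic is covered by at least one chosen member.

21

M4, M7 cover every topic at stipend 16 + 5 = 21.
Any cover uses at least 2 members; among all covering selections none totals below 21.
Greedy by coverage-per-stipend would pick M7, M6, M5 for 33 — worse than the optimum 21.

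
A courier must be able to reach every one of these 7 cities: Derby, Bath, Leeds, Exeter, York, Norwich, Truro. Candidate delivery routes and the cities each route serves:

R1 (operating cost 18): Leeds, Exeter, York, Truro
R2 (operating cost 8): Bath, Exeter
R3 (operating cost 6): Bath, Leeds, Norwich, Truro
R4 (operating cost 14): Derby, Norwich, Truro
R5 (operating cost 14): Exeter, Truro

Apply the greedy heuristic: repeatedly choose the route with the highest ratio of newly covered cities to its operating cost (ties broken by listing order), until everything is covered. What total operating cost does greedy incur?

Pick 1: R3 adds 4 new (Bath, Leeds, Norwich, Truro) at operating cost 6 (ratio 4/6).
Pick 2: R2 adds 1 new (Exeter) at operating cost 8 (ratio 1/8).
Pick 3: R4 adds 1 new (Derby) at operating cost 14 (ratio 1/14).
Pick 4: R1 adds 1 new (York) at operating cost 18 (ratio 1/18).
Greedy total operating cost: 6 + 8 + 14 + 18 = 46. (The true optimum is 38, so greedy overshoots here.)

46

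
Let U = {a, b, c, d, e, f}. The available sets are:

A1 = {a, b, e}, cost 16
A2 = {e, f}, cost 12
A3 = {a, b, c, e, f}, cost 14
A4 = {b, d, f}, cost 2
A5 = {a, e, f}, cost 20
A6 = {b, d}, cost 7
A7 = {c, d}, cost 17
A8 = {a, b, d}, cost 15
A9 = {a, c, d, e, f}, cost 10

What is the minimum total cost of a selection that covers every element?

12

A4, A9 cover every element at cost 2 + 10 = 12.
Any cover uses at least 2 sets; among all covering selections none totals below 12.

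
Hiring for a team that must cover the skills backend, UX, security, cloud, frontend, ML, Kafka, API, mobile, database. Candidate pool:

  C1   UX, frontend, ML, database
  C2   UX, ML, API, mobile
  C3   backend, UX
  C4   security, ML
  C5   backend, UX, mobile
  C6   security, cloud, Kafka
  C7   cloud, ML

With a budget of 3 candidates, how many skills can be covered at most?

Choosing C1, C2, C6 covers {UX, security, cloud, frontend, ML, Kafka, API, mobile, database} — 9 skills.
No choice of 3 candidates does better; here backend is left uncovered.

9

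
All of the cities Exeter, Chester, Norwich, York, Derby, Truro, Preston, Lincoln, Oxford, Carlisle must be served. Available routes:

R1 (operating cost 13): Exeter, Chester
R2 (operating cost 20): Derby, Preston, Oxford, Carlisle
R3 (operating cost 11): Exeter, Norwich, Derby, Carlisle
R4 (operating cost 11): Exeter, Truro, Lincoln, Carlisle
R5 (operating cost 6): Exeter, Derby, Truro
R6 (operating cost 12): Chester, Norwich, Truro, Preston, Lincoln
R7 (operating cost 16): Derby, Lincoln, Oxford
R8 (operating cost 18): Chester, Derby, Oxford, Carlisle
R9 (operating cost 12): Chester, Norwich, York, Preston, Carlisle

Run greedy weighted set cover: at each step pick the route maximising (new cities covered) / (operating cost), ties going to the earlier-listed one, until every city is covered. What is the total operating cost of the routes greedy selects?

Pick 1: R5 adds 3 new (Exeter, Derby, Truro) at operating cost 6 (ratio 3/6).
Pick 2: R9 adds 5 new (Chester, Norwich, York, Preston, Carlisle) at operating cost 12 (ratio 5/12).
Pick 3: R7 adds 2 new (Lincoln, Oxford) at operating cost 16 (ratio 2/16).
Greedy total operating cost: 6 + 12 + 16 = 34.

34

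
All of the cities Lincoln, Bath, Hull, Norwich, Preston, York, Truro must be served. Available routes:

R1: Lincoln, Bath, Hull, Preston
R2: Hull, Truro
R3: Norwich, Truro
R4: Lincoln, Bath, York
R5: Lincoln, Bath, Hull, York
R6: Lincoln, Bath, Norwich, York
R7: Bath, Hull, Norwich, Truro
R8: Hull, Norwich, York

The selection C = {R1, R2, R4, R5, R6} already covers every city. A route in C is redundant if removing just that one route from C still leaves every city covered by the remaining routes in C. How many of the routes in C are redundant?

2

Drop R1: Preston uncovered — not redundant.
Drop R2: Truro uncovered — not redundant.
Drop R4: the rest still cover every city — redundant.
Drop R5: the rest still cover every city — redundant.
Drop R6: Norwich uncovered — not redundant.
2 redundant: R4, R5.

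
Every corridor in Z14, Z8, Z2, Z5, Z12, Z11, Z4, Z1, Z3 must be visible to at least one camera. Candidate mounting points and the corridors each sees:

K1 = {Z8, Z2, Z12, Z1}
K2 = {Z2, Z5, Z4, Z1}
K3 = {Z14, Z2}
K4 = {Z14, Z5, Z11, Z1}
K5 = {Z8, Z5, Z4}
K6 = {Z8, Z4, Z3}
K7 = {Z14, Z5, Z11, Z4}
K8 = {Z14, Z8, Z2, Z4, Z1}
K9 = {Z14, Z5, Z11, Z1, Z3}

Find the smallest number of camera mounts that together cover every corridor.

3

K1, K2, K9 together cover {Z14, Z8, Z2, Z5, Z12, Z11, Z4, Z1, Z3} — every corridor.
No 2 of the 9 camera mounts cover everything (all 36 pairs fall short), so 3 is minimum.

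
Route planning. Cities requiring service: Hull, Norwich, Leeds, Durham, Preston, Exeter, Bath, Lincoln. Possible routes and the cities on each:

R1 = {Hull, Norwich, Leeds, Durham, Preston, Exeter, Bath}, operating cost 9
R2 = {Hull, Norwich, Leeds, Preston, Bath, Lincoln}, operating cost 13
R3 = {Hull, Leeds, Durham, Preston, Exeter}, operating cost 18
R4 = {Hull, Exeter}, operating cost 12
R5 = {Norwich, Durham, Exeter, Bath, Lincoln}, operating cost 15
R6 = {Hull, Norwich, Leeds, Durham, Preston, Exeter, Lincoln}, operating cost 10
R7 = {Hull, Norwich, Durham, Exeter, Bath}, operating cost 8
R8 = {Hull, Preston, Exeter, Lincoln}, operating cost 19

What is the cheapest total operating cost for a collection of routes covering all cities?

R6, R7 cover every city at operating cost 10 + 8 = 18.
Any cover uses at least 2 routes; among all covering selections none totals below 18.

18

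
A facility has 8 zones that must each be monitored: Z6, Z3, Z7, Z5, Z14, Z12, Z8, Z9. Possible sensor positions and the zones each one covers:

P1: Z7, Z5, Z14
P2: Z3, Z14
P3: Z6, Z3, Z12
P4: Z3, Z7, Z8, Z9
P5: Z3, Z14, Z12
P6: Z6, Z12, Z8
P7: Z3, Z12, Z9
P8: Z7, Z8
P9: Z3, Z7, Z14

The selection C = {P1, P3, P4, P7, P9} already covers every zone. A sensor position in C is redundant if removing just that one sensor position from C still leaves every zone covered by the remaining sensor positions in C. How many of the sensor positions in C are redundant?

2

Drop P1: Z5 uncovered — not redundant.
Drop P3: Z6 uncovered — not redundant.
Drop P4: Z8 uncovered — not redundant.
Drop P7: the rest still cover every zone — redundant.
Drop P9: the rest still cover every zone — redundant.
2 redundant: P7, P9.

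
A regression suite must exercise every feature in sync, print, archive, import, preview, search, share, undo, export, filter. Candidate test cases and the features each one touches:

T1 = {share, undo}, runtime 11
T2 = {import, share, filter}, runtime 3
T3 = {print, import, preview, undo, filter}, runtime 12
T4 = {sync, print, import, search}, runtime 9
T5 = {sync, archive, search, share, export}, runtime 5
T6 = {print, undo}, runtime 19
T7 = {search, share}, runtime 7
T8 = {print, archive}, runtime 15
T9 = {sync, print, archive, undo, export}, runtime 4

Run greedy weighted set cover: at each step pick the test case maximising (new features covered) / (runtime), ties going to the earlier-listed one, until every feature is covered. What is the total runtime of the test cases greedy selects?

24

Pick 1: T9 adds 5 new (sync, print, archive, undo, export) at runtime 4 (ratio 5/4).
Pick 2: T2 adds 3 new (import, share, filter) at runtime 3 (ratio 3/3).
Pick 3: T5 adds 1 new (search) at runtime 5 (ratio 1/5).
Pick 4: T3 adds 1 new (preview) at runtime 12 (ratio 1/12).
Greedy total runtime: 4 + 3 + 5 + 12 = 24. (The true optimum is 17, so greedy overshoots here.)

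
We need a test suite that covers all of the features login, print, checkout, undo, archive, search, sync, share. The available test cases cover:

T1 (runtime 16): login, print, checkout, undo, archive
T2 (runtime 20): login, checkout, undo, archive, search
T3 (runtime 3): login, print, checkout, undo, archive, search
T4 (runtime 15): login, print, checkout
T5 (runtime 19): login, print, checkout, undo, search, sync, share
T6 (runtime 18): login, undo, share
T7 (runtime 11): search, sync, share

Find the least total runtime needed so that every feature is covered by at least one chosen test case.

14

T3, T7 cover every feature at runtime 3 + 11 = 14.
Any cover uses at least 2 test cases; among all covering selections none totals below 14.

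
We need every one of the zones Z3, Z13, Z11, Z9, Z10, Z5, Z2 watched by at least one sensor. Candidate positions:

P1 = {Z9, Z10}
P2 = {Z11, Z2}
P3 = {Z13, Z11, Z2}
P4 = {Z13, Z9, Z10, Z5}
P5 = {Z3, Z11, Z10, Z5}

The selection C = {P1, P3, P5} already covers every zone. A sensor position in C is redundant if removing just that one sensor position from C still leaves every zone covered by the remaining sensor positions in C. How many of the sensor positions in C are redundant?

Drop P1: Z9 uncovered — not redundant.
Drop P3: Z13, Z2 uncovered — not redundant.
Drop P5: Z3, Z5 uncovered — not redundant.
None of the sensor positions in C is redundant.

0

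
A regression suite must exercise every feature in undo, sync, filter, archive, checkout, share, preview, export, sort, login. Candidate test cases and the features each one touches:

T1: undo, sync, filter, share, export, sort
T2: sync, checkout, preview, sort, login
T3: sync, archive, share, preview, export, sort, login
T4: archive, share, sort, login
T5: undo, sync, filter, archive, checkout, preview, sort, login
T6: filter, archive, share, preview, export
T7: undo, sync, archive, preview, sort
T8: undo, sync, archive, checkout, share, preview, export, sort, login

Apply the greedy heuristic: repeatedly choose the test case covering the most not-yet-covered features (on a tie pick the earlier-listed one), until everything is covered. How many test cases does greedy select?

2

Pick 1: T8 covers 9 new features (undo, sync, archive, checkout, share, preview, export, sort, login).
Pick 2: T1 covers 1 new features (filter).
Greedy uses 2 test cases.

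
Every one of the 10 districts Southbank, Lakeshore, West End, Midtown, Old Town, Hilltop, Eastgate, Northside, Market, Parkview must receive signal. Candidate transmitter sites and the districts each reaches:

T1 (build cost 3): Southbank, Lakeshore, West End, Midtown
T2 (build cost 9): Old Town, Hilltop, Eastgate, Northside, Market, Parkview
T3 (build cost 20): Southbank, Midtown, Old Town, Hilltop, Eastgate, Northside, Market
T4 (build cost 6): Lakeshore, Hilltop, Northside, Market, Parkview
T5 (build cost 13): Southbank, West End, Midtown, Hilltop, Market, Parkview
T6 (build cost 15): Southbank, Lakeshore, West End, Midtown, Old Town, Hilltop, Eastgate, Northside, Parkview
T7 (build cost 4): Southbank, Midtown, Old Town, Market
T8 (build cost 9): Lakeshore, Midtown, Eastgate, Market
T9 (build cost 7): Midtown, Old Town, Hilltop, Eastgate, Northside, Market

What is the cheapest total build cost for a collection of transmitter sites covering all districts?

T1, T2 cover every district at build cost 3 + 9 = 12.
Any cover uses at least 2 transmitter sites; among all covering selections none totals below 12.

12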